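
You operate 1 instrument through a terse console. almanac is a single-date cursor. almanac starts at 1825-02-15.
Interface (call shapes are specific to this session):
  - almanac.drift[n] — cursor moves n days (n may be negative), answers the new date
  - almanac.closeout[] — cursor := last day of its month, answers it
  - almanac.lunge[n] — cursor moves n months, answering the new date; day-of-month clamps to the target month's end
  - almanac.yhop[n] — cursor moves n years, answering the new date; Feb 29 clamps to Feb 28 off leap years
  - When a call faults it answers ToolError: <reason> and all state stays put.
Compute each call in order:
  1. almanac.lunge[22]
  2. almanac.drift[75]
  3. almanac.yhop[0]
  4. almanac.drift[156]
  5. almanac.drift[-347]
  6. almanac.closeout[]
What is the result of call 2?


% 1. lunge(n: 22) => 1826-12-15
% 2. drift(n: 75) => 1827-02-28
% 3. yhop(n: 0) => 1827-02-28
% 4. drift(n: 156) => 1827-08-03
% 5. drift(n: -347) => 1826-08-21
% 6. closeout() => 1826-08-31

Answer: 1827-02-28


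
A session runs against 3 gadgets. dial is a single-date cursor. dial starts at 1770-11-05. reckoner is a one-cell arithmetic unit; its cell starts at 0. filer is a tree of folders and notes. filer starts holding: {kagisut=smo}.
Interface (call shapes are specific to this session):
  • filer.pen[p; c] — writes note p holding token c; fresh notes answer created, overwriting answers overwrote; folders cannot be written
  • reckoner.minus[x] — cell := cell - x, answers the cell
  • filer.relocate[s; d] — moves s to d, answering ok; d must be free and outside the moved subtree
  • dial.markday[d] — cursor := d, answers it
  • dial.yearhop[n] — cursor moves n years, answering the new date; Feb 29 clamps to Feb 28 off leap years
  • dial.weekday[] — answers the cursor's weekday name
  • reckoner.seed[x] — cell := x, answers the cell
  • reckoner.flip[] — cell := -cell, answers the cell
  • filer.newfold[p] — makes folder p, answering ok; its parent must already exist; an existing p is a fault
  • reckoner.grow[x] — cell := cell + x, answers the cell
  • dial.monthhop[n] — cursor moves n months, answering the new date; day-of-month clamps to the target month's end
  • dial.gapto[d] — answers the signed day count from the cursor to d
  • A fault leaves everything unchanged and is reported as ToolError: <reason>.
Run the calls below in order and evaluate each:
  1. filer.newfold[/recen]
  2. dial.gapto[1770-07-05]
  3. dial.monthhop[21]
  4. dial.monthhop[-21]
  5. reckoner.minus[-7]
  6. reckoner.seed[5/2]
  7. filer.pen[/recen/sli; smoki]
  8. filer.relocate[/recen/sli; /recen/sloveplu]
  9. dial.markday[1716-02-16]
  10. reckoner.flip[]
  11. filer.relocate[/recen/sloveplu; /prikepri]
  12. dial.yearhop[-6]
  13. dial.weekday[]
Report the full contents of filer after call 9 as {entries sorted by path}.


CALL newfold[/recen]
RET  ok
CALL gapto[1770-07-05]
RET  -123
CALL monthhop[21]
RET  1772-08-05
CALL monthhop[-21]
RET  1770-11-05
CALL minus[-7]
RET  7
CALL seed[5/2]
RET  5/2
CALL pen[/recen/sli; smoki]
RET  created
CALL relocate[/recen/sli; /recen/sloveplu]
RET  ok
CALL markday[1716-02-16]
RET  1716-02-16
CALL flip[]
RET  -5/2
CALL relocate[/recen/sloveplu; /prikepri]
RET  ok
CALL yearhop[-6]
RET  1710-02-16
CALL weekday[]
RET  Sunday

Answer: {kagisut=smo, recen/, recen/sloveplu=smoki}


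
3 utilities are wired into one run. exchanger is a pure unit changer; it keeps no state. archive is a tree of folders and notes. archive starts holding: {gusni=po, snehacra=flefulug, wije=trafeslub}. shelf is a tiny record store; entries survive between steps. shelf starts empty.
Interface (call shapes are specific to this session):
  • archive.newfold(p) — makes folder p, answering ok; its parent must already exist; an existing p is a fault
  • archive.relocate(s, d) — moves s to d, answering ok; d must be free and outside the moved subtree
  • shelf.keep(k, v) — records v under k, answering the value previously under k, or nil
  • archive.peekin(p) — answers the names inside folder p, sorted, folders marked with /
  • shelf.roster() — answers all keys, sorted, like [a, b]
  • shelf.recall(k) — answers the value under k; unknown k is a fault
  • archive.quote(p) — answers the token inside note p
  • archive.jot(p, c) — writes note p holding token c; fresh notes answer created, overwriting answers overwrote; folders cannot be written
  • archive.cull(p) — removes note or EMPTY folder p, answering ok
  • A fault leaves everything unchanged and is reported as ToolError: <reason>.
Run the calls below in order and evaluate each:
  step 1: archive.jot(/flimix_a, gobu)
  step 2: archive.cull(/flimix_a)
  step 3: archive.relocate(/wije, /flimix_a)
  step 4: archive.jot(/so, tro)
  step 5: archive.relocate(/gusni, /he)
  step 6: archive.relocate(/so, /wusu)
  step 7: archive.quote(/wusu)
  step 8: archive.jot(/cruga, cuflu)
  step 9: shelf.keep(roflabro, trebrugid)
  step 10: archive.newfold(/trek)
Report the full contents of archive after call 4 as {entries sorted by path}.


Answer: {flimix_a=trafeslub, gusni=po, snehacra=flefulug, so=tro}

Derivation:
·→ archive.jot(/flimix_a, gobu)
·← created
·→ archive.cull(/flimix_a)
·← ok
·→ archive.relocate(/wije, /flimix_a)
·← ok
·→ archive.jot(/so, tro)
·← created
·→ archive.relocate(/gusni, /he)
·← ok
·→ archive.relocate(/so, /wusu)
·← ok
·→ archive.quote(/wusu)
·← tro
·→ archive.jot(/cruga, cuflu)
·← created
·→ shelf.keep(roflabro, trebrugid)
·← nil
·→ archive.newfold(/trek)
·← ok


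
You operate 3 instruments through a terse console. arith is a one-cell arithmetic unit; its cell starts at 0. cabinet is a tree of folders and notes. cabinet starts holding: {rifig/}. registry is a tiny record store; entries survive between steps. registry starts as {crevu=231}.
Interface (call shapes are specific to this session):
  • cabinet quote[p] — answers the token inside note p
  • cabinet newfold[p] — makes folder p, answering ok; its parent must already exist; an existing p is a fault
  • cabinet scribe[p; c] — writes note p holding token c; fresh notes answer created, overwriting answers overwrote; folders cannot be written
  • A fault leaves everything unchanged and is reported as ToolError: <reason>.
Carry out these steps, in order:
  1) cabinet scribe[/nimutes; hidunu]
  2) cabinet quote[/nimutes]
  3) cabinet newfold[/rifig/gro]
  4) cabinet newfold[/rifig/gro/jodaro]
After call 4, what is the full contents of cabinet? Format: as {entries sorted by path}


> cabinet scribe p=/nimutes c=hidunu
:: created
> cabinet quote p=/nimutes
:: hidunu
> cabinet newfold p=/rifig/gro
:: ok
> cabinet newfold p=/rifig/gro/jodaro
:: ok

Answer: {nimutes=hidunu, rifig/, rifig/gro/, rifig/gro/jodaro/}


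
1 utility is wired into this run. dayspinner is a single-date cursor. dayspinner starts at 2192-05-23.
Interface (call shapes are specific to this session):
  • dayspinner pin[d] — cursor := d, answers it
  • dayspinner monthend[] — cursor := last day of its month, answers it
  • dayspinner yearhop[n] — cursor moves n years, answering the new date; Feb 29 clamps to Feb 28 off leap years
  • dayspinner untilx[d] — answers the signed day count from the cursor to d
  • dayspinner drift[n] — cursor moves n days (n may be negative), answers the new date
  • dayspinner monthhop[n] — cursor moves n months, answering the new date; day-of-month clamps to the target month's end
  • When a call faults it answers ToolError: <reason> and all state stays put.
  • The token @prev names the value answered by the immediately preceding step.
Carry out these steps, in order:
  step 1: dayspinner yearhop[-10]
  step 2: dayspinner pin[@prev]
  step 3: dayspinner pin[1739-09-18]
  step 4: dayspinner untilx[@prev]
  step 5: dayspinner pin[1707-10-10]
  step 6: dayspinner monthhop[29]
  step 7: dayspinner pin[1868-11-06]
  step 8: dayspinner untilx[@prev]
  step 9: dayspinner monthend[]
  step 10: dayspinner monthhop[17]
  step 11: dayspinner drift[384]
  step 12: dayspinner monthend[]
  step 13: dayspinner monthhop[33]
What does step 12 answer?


Answer: 1871-05-31

Derivation:
I call dayspinner yearhop with n='-10', and observe 2182-05-23.
Next I call dayspinner pin with d='@prev', and get 2182-05-23.
Now I run dayspinner pin with d='1739-09-18', → 1739-09-18.
Next I call dayspinner untilx with d='@prev', and observe 0.
I use dayspinner pin with d='1707-10-10', giving 1707-10-10.
Then dayspinner monthhop with n='29', and get 1710-03-10.
Invoking dayspinner pin with d='1868-11-06', and observe 1868-11-06.
I invoke dayspinner untilx with d='@prev', which returns 0.
I invoke dayspinner monthend(), giving 1868-11-30.
I run dayspinner monthhop with n='17': 1870-04-30.
Calling dayspinner drift with n='384', yielding 1871-05-19.
Then dayspinner monthend(), and see 1871-05-31.
Invoking dayspinner monthhop with n='33', → 1874-02-28.


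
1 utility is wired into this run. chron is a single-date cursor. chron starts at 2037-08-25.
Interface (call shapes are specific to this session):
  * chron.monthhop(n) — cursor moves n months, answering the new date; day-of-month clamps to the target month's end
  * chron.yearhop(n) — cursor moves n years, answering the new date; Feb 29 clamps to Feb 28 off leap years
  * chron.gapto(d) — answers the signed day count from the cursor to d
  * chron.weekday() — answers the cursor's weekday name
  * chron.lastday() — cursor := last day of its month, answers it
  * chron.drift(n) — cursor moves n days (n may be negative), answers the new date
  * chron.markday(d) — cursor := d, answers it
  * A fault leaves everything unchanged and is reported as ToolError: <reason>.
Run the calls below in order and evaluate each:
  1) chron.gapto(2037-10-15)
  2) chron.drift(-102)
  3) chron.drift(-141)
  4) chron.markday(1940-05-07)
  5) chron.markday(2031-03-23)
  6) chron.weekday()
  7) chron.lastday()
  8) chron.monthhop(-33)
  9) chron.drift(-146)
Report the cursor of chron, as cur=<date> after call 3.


Answer: cur=2036-12-25

Derivation:
~$ gapto d→2037-10-15
:: 51
~$ drift n→-102
:: 2037-05-15
~$ drift n→-141
:: 2036-12-25
~$ markday d→1940-05-07
:: 1940-05-07
~$ markday d→2031-03-23
:: 2031-03-23
~$ weekday
:: Sunday
~$ lastday
:: 2031-03-31
~$ monthhop n→-33
:: 2028-06-30
~$ drift n→-146
:: 2028-02-05


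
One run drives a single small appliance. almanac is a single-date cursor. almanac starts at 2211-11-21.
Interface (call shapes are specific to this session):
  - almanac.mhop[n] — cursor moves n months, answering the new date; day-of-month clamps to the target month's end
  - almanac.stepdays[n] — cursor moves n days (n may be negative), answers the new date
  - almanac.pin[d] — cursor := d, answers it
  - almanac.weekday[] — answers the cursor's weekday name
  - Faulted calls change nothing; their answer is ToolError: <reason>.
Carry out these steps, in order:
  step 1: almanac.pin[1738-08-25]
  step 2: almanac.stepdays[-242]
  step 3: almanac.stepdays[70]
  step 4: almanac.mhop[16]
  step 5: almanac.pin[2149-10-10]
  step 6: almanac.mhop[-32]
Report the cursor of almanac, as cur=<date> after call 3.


Answer: cur=1738-03-06

Derivation:
Step: almanac.pin[1738-08-25]
Result: 1738-08-25
Step: almanac.stepdays[-242]
Result: 1737-12-26
Step: almanac.stepdays[70]
Result: 1738-03-06
Step: almanac.mhop[16]
Result: 1739-07-06
Step: almanac.pin[2149-10-10]
Result: 2149-10-10
Step: almanac.mhop[-32]
Result: 2147-02-10


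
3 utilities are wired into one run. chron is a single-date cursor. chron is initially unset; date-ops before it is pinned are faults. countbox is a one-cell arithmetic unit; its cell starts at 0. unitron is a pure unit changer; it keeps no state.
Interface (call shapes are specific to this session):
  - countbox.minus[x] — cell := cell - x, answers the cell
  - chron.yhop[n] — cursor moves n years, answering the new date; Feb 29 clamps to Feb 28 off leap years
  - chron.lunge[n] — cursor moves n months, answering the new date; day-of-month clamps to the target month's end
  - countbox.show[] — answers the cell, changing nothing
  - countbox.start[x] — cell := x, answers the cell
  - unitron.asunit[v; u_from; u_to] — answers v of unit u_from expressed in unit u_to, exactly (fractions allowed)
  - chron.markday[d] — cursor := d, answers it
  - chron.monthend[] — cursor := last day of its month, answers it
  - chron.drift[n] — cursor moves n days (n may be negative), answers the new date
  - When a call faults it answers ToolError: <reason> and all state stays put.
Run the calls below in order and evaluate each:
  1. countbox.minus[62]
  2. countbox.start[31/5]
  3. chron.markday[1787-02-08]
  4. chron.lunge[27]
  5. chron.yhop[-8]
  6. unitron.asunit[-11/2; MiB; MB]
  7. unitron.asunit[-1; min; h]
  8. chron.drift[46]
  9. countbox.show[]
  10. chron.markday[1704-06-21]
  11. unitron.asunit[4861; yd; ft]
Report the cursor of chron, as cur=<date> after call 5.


Answer: cur=1781-05-08

Derivation:
Step: minus[x=62]
Result: -62
Step: start[x=31/5]
Result: 31/5
Step: markday[d=1787-02-08]
Result: 1787-02-08
Step: lunge[n=27]
Result: 1789-05-08
Step: yhop[n=-8]
Result: 1781-05-08
Step: asunit[v=-11/2; u_from=MiB; u_to=MB]
Result: -90112/15625
Step: asunit[v=-1; u_from=min; u_to=h]
Result: -1/60
Step: drift[n=46]
Result: 1781-06-23
Step: show[]
Result: 31/5
Step: markday[d=1704-06-21]
Result: 1704-06-21
Step: asunit[v=4861; u_from=yd; u_to=ft]
Result: 14583


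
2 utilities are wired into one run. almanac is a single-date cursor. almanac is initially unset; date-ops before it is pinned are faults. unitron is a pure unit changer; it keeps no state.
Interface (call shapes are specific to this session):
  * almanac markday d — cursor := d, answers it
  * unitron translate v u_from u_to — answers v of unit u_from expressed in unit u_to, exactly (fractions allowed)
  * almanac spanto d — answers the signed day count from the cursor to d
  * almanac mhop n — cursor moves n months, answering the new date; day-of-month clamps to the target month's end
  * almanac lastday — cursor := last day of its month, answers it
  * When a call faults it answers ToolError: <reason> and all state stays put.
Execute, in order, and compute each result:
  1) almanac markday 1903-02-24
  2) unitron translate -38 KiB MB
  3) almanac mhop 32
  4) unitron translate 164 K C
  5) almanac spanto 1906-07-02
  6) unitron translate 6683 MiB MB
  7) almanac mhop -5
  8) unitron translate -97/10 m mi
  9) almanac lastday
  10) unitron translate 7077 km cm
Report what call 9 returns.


Answer: 1905-05-31

Derivation:
! 1. almanac markday(d=1903-02-24) => 1903-02-24
! 2. unitron translate(v=-38, u_from=KiB, u_to=MB) => -608/15625
! 3. almanac mhop(n=32) => 1905-10-24
! 4. unitron translate(v=164, u_from=K, u_to=C) => -2183/20
! 5. almanac spanto(d=1906-07-02) => 251
! 6. unitron translate(v=6683, u_from=MiB, u_to=MB) => 109494272/15625
! 7. almanac mhop(n=-5) => 1905-05-24
! 8. unitron translate(v=-97/10, u_from=m, u_to=mi) => -2425/402336
! 9. almanac lastday() => 1905-05-31
! 10. unitron translate(v=7077, u_from=km, u_to=cm) => 707700000


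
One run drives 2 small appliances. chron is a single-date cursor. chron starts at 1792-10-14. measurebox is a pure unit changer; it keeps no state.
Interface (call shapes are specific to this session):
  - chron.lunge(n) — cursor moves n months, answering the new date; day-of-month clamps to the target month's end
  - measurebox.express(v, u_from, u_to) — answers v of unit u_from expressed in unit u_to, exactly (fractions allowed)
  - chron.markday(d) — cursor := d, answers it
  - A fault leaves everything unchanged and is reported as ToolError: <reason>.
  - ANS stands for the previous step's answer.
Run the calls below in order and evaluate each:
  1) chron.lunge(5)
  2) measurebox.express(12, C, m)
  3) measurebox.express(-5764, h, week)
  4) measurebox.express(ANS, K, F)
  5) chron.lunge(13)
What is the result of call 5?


·→ chron.lunge(n='5')
·← 1793-03-14
·→ measurebox.express(v='12', u_from='C', u_to='m')
·← ToolError: incompatible units
·→ measurebox.express(v='-5764', u_from='h', u_to='week')
·← -1441/42
·→ measurebox.express(v='ANS', u_from='K', u_to='F')
·← -364999/700
·→ chron.lunge(n='13')
·← 1794-04-14

Answer: 1794-04-14


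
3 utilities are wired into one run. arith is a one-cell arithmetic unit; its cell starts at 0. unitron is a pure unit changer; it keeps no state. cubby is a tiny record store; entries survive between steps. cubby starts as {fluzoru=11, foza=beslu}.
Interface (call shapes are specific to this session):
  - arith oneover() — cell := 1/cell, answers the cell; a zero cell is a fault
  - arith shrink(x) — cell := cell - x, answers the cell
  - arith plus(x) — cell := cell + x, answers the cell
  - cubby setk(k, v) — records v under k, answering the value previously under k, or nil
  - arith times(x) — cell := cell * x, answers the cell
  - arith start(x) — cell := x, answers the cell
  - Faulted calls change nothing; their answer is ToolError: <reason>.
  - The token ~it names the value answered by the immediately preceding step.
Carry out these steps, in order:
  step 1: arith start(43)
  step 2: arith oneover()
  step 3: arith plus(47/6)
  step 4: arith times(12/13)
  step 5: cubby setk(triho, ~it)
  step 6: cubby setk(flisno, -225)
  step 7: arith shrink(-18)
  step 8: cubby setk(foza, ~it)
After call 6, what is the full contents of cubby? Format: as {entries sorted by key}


I try arith start passing x='43', and see 43.
Now I run arith oneover(), yielding 1/43.
Invoking arith plus passing x='47/6', which returns 2027/258.
Now I run arith times passing x='12/13', → 4054/559.
I invoke cubby setk passing k='triho', v='~it', and see nil.
I call cubby setk passing k='flisno', v='-225', and observe nil.
Then arith shrink passing x='-18', and get 14116/559.
Invoking cubby setk passing k='foza', v='~it', giving beslu.

Answer: {flisno=-225, fluzoru=11, foza=beslu, triho=4054/559}


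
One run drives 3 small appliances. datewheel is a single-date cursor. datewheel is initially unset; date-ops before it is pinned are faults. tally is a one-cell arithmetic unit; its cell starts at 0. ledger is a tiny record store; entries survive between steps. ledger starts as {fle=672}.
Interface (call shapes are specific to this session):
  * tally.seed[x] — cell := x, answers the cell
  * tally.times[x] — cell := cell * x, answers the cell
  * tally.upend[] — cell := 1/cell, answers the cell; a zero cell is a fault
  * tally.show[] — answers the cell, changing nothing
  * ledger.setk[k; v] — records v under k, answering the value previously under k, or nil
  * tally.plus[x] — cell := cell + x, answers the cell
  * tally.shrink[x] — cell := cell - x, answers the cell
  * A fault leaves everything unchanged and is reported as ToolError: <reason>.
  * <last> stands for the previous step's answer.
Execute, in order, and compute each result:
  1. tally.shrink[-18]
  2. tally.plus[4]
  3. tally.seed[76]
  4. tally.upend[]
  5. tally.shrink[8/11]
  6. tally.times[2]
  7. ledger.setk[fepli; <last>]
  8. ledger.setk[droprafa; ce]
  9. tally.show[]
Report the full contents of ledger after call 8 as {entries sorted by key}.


Next I call tally.shrink passing -18, giving 18.
Calling tally.plus passing 4, yielding 22.
Invoking tally.seed passing 76: 76.
I run tally.upend, and get 1/76.
Calling tally.shrink passing 8/11, giving -597/836.
Invoking tally.times passing 2: -597/418.
I invoke ledger.setk passing fepli, <last>, and see nil.
I use ledger.setk passing droprafa, ce, giving nil.
I try tally.show, and observe -597/418.

Answer: {droprafa=ce, fepli=-597/418, fle=672}


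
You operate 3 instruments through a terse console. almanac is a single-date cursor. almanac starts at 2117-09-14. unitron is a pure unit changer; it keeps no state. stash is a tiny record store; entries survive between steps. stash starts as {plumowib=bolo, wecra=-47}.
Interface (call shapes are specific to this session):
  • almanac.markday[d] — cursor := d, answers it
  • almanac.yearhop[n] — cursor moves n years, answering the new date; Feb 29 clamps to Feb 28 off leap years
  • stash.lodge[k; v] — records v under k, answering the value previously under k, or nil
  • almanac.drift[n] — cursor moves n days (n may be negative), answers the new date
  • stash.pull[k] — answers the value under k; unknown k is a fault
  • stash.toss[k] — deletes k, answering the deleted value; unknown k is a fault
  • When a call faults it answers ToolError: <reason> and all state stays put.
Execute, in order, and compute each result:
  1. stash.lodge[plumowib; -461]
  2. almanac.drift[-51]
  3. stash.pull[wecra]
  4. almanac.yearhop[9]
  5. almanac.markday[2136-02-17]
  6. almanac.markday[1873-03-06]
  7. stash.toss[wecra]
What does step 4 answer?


Answer: 2126-07-25

Derivation:
$ stash.lodge plumowib -461
[out] bolo
$ almanac.drift -51
[out] 2117-07-25
$ stash.pull wecra
[out] -47
$ almanac.yearhop 9
[out] 2126-07-25
$ almanac.markday 2136-02-17
[out] 2136-02-17
$ almanac.markday 1873-03-06
[out] 1873-03-06
$ stash.toss wecra
[out] -47


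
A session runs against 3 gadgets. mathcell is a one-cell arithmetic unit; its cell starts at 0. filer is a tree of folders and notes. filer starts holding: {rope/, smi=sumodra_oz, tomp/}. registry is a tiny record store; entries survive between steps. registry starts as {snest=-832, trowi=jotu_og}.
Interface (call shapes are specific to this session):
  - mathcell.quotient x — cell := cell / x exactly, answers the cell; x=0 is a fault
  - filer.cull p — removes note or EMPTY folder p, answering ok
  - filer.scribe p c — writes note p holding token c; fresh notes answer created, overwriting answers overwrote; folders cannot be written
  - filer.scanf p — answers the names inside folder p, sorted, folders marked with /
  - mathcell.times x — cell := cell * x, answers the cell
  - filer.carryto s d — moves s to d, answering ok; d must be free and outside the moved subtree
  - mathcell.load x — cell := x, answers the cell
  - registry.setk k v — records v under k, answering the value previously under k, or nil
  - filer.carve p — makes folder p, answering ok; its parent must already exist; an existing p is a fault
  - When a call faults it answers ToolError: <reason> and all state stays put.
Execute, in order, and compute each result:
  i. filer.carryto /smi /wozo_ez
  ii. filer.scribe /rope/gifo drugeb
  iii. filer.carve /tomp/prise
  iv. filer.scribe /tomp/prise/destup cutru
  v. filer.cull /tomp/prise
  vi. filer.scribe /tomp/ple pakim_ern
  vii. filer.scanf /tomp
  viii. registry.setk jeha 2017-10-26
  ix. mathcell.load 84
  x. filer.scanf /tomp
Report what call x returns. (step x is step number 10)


-- carryto(s: /smi, d: /wozo_ez) == ok
-- scribe(p: /rope/gifo, c: drugeb) == created
-- carve(p: /tomp/prise) == ok
-- scribe(p: /tomp/prise/destup, c: cutru) == created
-- cull(p: /tomp/prise) == ToolError: not empty
-- scribe(p: /tomp/ple, c: pakim_ern) == created
-- scanf(p: /tomp) == [ple, prise/]
-- setk(k: jeha, v: 2017-10-26) == nil
-- load(x: 84) == 84
-- scanf(p: /tomp) == [ple, prise/]

Answer: [ple, prise/]


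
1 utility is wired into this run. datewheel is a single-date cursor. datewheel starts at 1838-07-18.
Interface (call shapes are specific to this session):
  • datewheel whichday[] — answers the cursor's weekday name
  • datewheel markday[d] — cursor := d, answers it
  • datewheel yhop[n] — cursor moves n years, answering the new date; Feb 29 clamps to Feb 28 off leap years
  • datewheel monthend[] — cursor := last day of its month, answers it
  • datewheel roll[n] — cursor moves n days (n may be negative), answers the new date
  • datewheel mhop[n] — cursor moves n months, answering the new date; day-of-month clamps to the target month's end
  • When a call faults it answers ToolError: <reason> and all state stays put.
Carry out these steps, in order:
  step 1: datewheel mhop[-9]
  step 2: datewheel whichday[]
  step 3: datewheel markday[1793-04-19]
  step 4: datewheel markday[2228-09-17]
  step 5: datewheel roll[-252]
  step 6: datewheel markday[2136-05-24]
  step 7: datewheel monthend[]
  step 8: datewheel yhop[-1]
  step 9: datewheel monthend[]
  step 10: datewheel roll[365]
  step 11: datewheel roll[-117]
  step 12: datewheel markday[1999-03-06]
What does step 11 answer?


→ datewheel mhop(n=-9)
← 1837-10-18
→ datewheel whichday()
← Wednesday
→ datewheel markday(d=1793-04-19)
← 1793-04-19
→ datewheel markday(d=2228-09-17)
← 2228-09-17
→ datewheel roll(n=-252)
← 2228-01-09
→ datewheel markday(d=2136-05-24)
← 2136-05-24
→ datewheel monthend()
← 2136-05-31
→ datewheel yhop(n=-1)
← 2135-05-31
→ datewheel monthend()
← 2135-05-31
→ datewheel roll(n=365)
← 2136-05-30
→ datewheel roll(n=-117)
← 2136-02-03
→ datewheel markday(d=1999-03-06)
← 1999-03-06

Answer: 2136-02-03


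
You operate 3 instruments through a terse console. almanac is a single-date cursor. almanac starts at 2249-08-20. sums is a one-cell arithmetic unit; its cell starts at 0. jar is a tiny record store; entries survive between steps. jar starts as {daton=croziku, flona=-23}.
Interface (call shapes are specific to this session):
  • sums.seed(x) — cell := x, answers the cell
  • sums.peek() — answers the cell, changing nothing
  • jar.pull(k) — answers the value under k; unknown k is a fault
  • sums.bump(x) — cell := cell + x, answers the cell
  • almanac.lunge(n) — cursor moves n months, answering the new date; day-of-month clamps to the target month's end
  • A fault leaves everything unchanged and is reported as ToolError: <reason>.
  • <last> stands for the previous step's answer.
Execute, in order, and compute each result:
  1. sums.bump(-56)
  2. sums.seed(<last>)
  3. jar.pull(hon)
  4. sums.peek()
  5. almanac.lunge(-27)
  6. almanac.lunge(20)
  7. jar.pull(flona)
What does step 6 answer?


Answer: 2249-01-20

Derivation:
// bump(x→-56) : -56
// seed(x→<last>) : -56
// pull(k→hon) : ToolError: no such key hon
// peek() : -56
// lunge(n→-27) : 2247-05-20
// lunge(n→20) : 2249-01-20
// pull(k→flona) : -23


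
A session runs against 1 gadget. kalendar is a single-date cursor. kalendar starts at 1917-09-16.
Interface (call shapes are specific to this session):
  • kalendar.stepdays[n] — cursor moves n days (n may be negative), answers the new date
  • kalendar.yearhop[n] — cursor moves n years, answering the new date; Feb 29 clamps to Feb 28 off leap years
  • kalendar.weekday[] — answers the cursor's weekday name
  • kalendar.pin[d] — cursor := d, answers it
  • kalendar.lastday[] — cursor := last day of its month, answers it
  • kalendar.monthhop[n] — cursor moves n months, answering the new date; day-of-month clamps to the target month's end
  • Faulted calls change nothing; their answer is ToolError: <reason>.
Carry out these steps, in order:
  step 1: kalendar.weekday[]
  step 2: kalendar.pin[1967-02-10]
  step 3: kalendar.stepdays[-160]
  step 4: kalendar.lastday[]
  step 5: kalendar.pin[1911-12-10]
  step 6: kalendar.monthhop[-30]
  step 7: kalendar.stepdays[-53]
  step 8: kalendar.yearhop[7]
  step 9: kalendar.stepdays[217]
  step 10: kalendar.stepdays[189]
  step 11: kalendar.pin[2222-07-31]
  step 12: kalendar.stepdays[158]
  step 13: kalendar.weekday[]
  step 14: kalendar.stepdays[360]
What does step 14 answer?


Answer: 2223-12-31

Derivation:
Act: kalendar.weekday[]
Obs: Sunday
Act: kalendar.pin[d=1967-02-10]
Obs: 1967-02-10
Act: kalendar.stepdays[n=-160]
Obs: 1966-09-03
Act: kalendar.lastday[]
Obs: 1966-09-30
Act: kalendar.pin[d=1911-12-10]
Obs: 1911-12-10
Act: kalendar.monthhop[n=-30]
Obs: 1909-06-10
Act: kalendar.stepdays[n=-53]
Obs: 1909-04-18
Act: kalendar.yearhop[n=7]
Obs: 1916-04-18
Act: kalendar.stepdays[n=217]
Obs: 1916-11-21
Act: kalendar.stepdays[n=189]
Obs: 1917-05-29
Act: kalendar.pin[d=2222-07-31]
Obs: 2222-07-31
Act: kalendar.stepdays[n=158]
Obs: 2223-01-05
Act: kalendar.weekday[]
Obs: Sunday
Act: kalendar.stepdays[n=360]
Obs: 2223-12-31


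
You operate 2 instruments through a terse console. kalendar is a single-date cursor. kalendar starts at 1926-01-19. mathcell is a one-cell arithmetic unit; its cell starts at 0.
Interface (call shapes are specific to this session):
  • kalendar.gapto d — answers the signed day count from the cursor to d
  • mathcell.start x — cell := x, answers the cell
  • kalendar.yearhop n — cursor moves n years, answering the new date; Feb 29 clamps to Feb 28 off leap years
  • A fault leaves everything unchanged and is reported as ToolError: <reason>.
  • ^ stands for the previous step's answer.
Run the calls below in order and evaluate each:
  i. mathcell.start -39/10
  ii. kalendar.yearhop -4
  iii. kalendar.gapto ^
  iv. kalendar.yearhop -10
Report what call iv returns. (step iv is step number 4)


→ mathcell.start(-39/10)
← -39/10
→ kalendar.yearhop(-4)
← 1922-01-19
→ kalendar.gapto(^)
← 0
→ kalendar.yearhop(-10)
← 1912-01-19

Answer: 1912-01-19


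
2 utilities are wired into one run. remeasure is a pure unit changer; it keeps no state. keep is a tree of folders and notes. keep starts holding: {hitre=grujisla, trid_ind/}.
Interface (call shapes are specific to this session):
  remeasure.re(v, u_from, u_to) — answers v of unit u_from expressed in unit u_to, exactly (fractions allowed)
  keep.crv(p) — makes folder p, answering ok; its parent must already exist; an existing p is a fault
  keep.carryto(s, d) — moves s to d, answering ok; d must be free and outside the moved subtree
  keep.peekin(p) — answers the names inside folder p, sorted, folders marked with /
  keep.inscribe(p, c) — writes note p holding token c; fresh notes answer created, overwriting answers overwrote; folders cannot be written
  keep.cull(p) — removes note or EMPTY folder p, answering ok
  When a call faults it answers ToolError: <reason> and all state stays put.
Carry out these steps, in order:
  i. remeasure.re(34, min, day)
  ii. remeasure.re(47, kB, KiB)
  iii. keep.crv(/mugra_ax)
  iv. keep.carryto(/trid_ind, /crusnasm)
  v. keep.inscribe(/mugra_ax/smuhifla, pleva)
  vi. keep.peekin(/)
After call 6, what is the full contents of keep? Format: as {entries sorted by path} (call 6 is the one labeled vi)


Using re with v: 34, u_from: min, u_to: day, giving 17/720.
I try re with v: 47, u_from: kB, u_to: KiB, giving 5875/128.
I try crv with p: /mugra_ax, which returns ok.
I use carryto with s: /trid_ind, d: /crusnasm, — result: ok.
I run inscribe with p: /mugra_ax/smuhifla, c: pleva, — result: created.
Using peekin with p: /, — result: [crusnasm/, hitre, mugra_ax/].

Answer: {crusnasm/, hitre=grujisla, mugra_ax/, mugra_ax/smuhifla=pleva}


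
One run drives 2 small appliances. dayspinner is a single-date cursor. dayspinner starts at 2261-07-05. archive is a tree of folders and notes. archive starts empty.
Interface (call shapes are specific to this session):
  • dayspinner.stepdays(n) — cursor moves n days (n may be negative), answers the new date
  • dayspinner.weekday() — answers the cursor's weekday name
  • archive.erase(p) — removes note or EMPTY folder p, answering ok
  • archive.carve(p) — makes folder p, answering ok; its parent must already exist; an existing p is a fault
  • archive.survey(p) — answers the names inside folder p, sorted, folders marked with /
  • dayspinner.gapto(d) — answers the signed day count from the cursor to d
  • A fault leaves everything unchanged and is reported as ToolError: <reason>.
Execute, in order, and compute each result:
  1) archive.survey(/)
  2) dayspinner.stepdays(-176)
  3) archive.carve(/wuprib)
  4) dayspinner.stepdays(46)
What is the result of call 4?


Answer: 2261-02-25

Derivation:
$ archive.survey p: /
:: []
$ dayspinner.stepdays n: -176
:: 2261-01-10
$ archive.carve p: /wuprib
:: ok
$ dayspinner.stepdays n: 46
:: 2261-02-25


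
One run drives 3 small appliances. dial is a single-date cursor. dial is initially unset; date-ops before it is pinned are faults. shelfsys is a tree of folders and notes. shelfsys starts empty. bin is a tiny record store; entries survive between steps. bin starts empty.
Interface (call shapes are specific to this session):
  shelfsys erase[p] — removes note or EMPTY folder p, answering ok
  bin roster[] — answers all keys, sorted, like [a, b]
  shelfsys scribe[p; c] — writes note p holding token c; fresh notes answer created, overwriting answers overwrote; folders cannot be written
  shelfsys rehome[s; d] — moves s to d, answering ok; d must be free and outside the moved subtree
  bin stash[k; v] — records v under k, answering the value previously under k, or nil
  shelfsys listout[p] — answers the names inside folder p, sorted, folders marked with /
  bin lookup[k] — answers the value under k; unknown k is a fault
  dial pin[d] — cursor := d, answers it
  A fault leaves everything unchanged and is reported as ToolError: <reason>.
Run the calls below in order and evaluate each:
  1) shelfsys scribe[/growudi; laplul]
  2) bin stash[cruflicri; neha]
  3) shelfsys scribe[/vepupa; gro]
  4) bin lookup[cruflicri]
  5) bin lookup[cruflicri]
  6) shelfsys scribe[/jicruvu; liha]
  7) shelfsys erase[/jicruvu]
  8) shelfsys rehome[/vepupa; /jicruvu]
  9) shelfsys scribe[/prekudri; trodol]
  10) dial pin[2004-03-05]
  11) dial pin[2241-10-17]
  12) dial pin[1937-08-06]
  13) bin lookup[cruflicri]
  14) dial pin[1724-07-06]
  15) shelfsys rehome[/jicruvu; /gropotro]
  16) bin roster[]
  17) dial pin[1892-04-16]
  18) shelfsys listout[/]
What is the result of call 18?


Answer: [gropotro, growudi, prekudri]

Derivation:
>> shelfsys scribe(p: /growudi, c: laplul)
<< created
>> bin stash(k: cruflicri, v: neha)
<< nil
>> shelfsys scribe(p: /vepupa, c: gro)
<< created
>> bin lookup(k: cruflicri)
<< neha
>> bin lookup(k: cruflicri)
<< neha
>> shelfsys scribe(p: /jicruvu, c: liha)
<< created
>> shelfsys erase(p: /jicruvu)
<< ok
>> shelfsys rehome(s: /vepupa, d: /jicruvu)
<< ok
>> shelfsys scribe(p: /prekudri, c: trodol)
<< created
>> dial pin(d: 2004-03-05)
<< 2004-03-05
>> dial pin(d: 2241-10-17)
<< 2241-10-17
>> dial pin(d: 1937-08-06)
<< 1937-08-06
>> bin lookup(k: cruflicri)
<< neha
>> dial pin(d: 1724-07-06)
<< 1724-07-06
>> shelfsys rehome(s: /jicruvu, d: /gropotro)
<< ok
>> bin roster()
<< [cruflicri]
>> dial pin(d: 1892-04-16)
<< 1892-04-16
>> shelfsys listout(p: /)
<< [gropotro, growudi, prekudri]


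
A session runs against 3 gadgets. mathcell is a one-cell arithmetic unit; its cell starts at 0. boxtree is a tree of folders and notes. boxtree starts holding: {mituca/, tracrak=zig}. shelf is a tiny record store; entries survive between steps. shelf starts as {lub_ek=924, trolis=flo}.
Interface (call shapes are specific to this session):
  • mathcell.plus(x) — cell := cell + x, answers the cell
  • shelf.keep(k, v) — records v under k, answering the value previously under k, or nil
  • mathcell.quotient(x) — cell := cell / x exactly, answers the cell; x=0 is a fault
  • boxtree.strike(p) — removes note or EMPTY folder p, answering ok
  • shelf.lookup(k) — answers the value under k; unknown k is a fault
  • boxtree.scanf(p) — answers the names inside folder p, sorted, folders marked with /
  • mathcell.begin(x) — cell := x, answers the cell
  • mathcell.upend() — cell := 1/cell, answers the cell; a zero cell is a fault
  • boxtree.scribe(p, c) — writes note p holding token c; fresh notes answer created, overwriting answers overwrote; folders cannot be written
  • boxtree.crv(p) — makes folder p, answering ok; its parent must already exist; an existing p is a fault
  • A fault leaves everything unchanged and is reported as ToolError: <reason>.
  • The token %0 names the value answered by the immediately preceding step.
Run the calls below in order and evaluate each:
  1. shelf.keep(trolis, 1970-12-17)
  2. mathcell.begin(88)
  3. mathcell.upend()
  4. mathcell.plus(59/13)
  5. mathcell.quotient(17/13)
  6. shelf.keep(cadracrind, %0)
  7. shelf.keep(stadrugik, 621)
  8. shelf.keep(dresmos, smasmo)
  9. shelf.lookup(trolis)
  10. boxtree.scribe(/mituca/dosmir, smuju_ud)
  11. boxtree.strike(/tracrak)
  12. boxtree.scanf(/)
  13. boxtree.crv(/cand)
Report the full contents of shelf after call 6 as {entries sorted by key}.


Answer: {cadracrind=5205/1496, lub_ek=924, trolis=1970-12-17}

Derivation:
> shelf.keep k→trolis v→1970-12-17
[out] flo
> mathcell.begin x→88
[out] 88
> mathcell.upend
[out] 1/88
> mathcell.plus x→59/13
[out] 5205/1144
> mathcell.quotient x→17/13
[out] 5205/1496
> shelf.keep k→cadracrind v→%0
[out] nil
> shelf.keep k→stadrugik v→621
[out] nil
> shelf.keep k→dresmos v→smasmo
[out] nil
> shelf.lookup k→trolis
[out] 1970-12-17
> boxtree.scribe p→/mituca/dosmir c→smuju_ud
[out] created
> boxtree.strike p→/tracrak
[out] ok
> boxtree.scanf p→/
[out] [mituca/]
> boxtree.crv p→/cand
[out] ok


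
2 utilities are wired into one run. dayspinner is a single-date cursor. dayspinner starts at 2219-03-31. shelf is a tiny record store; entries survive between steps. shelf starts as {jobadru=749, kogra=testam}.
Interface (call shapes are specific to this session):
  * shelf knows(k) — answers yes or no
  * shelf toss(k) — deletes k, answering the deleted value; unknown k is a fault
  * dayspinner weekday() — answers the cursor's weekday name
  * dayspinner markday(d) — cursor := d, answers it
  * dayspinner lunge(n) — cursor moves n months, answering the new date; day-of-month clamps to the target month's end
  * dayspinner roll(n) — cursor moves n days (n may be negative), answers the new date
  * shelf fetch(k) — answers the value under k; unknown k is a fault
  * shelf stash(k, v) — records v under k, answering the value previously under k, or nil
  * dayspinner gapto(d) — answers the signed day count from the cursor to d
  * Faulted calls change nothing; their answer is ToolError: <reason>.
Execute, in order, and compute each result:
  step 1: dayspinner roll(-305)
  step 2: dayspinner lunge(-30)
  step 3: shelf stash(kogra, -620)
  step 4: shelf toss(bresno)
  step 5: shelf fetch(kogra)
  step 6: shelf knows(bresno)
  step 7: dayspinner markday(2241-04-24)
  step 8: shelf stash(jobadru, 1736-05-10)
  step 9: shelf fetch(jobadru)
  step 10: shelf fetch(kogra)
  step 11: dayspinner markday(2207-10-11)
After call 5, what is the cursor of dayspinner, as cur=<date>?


// 1. dayspinner roll(n: -305) -> 2218-05-30
// 2. dayspinner lunge(n: -30) -> 2215-11-30
// 3. shelf stash(k: kogra, v: -620) -> testam
// 4. shelf toss(k: bresno) -> ToolError: no such key bresno
// 5. shelf fetch(k: kogra) -> -620
// 6. shelf knows(k: bresno) -> no
// 7. dayspinner markday(d: 2241-04-24) -> 2241-04-24
// 8. shelf stash(k: jobadru, v: 1736-05-10) -> 749
// 9. shelf fetch(k: jobadru) -> 1736-05-10
// 10. shelf fetch(k: kogra) -> -620
// 11. dayspinner markday(d: 2207-10-11) -> 2207-10-11

Answer: cur=2215-11-30


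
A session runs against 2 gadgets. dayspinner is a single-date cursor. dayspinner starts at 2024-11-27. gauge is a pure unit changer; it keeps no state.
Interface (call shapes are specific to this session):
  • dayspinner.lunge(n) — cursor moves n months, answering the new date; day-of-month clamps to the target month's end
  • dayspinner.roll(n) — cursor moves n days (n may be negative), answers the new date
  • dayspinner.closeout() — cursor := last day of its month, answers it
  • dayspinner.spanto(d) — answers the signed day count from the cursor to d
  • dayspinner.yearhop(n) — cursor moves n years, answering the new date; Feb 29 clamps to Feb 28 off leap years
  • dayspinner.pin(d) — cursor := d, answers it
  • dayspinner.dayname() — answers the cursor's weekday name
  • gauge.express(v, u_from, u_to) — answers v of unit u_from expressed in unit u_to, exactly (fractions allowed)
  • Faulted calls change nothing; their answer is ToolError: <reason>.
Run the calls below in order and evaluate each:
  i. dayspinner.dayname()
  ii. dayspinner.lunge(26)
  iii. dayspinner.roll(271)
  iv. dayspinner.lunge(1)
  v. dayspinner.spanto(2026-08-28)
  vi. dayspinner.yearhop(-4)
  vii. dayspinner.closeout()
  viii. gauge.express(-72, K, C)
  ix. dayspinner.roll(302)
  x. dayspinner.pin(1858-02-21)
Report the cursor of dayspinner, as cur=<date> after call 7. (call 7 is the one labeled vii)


Do: dayspinner.dayname[]
See: Wednesday
Do: dayspinner.lunge[n='26']
See: 2027-01-27
Do: dayspinner.roll[n='271']
See: 2027-10-25
Do: dayspinner.lunge[n='1']
See: 2027-11-25
Do: dayspinner.spanto[d='2026-08-28']
See: -454
Do: dayspinner.yearhop[n='-4']
See: 2023-11-25
Do: dayspinner.closeout[]
See: 2023-11-30
Do: gauge.express[v='-72'; u_from='K'; u_to='C']
See: -6903/20
Do: dayspinner.roll[n='302']
See: 2024-09-27
Do: dayspinner.pin[d='1858-02-21']
See: 1858-02-21

Answer: cur=2023-11-30
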